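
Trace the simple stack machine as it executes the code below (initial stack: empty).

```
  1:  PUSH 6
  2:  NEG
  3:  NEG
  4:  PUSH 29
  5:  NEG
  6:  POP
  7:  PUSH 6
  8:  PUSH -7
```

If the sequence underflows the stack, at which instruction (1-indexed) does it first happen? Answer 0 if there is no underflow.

0

PUSH 6  -> [6]
NEG     -> [-6]
NEG     -> [6]
PUSH 29 -> [6, 29]
NEG     -> [6, -29]
POP     -> [6]
PUSH 6  -> [6, 6]
PUSH -7 -> [6, 6, -7]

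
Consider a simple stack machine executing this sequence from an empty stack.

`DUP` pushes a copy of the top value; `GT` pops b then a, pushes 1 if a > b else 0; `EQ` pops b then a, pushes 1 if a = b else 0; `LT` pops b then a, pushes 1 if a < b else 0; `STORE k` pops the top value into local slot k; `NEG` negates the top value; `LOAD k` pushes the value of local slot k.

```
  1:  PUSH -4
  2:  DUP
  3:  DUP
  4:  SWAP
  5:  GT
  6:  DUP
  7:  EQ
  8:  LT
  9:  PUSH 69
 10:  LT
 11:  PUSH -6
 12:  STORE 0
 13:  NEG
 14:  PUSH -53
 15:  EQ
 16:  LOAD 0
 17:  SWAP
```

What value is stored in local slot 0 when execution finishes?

PUSH -4   [-4]
DUP       [-4, -4]
DUP       [-4, -4, -4]
SWAP      [-4, -4, -4]
GT        [-4, 0]
DUP       [-4, 0, 0]
EQ        [-4, 1]
LT        [1]
PUSH 69   [1, 69]
LT        [1]
PUSH -6   [1, -6]
STORE 0   [1]
NEG       [-1]
PUSH -53  [-1, -53]
EQ        [0]
LOAD 0    [0, -6]
SWAP      [-6, 0]

-6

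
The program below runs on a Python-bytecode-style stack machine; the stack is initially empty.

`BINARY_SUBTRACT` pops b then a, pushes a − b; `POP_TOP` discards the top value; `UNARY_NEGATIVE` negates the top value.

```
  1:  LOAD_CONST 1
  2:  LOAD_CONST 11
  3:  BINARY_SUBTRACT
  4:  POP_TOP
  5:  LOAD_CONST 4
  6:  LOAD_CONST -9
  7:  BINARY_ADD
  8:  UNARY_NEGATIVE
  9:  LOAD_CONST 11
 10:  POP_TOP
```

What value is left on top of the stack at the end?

5

LOAD_CONST 1    : [1]
LOAD_CONST 11   : [1, 11]
BINARY_SUBTRACT : [-10]
POP_TOP         : []
LOAD_CONST 4    : [4]
LOAD_CONST -9   : [4, -9]
BINARY_ADD      : [-5]
UNARY_NEGATIVE  : [5]
LOAD_CONST 11   : [5, 11]
POP_TOP         : [5]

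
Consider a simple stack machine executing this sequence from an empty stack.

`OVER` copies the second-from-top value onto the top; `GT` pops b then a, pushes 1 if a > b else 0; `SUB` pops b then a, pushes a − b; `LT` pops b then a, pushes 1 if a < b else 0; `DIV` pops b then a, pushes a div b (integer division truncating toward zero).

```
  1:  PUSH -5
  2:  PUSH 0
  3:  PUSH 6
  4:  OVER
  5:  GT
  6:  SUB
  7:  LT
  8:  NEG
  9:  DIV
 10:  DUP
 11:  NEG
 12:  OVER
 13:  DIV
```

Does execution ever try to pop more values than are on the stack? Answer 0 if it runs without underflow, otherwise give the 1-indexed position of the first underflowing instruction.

9

PUSH -5 → -5
PUSH 0  → -5 0
PUSH 6  → -5 0 6
OVER    → -5 0 6 0
GT      → -5 0 1
SUB     → -5 -1
LT      → 1
NEG     → -1
DIV  — needs 2 operands, stack has 1 → underflow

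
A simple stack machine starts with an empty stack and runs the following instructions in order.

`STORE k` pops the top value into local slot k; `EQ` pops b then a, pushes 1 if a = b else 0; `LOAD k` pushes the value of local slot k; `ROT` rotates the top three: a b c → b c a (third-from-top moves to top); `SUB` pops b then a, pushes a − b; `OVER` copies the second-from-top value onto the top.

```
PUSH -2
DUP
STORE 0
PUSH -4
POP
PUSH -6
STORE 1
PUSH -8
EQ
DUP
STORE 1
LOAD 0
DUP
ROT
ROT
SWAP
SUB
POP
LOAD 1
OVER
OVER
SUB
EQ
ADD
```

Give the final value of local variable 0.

PUSH -2 : -2
DUP     : -2 -2
STORE 0 : -2
PUSH -4 : -2 -4
POP     : -2
PUSH -6 : -2 -6
STORE 1 : -2
PUSH -8 : -2 -8
EQ      : 0
DUP     : 0 0
STORE 1 : 0
LOAD 0  : 0 -2
DUP     : 0 -2 -2
ROT     : -2 -2 0
ROT     : -2 0 -2
SWAP    : -2 -2 0
SUB     : -2 -2
POP     : -2
LOAD 1  : -2 0
OVER    : -2 0 -2
OVER    : -2 0 -2 0
SUB     : -2 0 -2
EQ      : -2 0
ADD     : -2

-2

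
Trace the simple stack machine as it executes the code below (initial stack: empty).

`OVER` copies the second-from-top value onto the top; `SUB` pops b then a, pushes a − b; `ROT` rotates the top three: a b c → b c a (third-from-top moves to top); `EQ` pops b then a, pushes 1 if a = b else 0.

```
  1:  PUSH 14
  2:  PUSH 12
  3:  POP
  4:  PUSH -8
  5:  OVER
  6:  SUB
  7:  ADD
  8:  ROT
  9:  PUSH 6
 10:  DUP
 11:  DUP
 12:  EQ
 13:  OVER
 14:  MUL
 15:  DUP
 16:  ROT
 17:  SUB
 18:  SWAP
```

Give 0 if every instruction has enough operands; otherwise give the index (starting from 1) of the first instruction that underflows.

PUSH 14 → 14
PUSH 12 → 14 12
POP     → 14
PUSH -8 → 14 -8
OVER    → 14 -8 14
SUB     → 14 -22
ADD     → -8
ROT  — needs 3 operands, stack has 1 → underflow

8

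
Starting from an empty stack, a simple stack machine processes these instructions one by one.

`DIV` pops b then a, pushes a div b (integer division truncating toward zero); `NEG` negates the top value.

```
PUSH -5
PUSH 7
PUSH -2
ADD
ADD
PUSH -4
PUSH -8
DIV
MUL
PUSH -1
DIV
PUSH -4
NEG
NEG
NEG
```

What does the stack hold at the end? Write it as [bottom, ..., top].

[0, 4]

PUSH -5 → -5
PUSH 7  → -5 7
PUSH -2 → -5 7 -2
ADD     → -5 5
ADD     → 0
PUSH -4 → 0 -4
PUSH -8 → 0 -4 -8
DIV     → 0 0
MUL     → 0
PUSH -1 → 0 -1
DIV     → 0
PUSH -4 → 0 -4
NEG     → 0 4
NEG     → 0 -4
NEG     → 0 4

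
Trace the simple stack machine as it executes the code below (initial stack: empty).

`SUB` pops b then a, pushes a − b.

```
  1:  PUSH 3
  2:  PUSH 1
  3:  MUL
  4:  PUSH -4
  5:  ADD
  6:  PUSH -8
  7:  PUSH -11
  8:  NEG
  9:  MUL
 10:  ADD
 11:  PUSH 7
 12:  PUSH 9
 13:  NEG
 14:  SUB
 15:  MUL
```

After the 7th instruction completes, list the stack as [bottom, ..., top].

PUSH 3   → 3
PUSH 1   → 3 1
MUL      → 3
PUSH -4  → 3 -4
ADD      → -1
PUSH -8  → -1 -8
PUSH -11 → -1 -8 -11

[-1, -8, -11]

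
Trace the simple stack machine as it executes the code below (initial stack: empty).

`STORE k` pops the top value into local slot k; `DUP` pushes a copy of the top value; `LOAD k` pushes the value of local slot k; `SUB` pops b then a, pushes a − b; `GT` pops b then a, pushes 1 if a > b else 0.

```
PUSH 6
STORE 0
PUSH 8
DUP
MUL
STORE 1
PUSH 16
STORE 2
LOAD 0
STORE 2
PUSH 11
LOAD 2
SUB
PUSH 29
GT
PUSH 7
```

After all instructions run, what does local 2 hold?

PUSH 6  : 6
STORE 0 : (empty)
PUSH 8  : 8
DUP     : 8 8
MUL     : 64
STORE 1 : (empty)
PUSH 16 : 16
STORE 2 : (empty)
LOAD 0  : 6
STORE 2 : (empty)
PUSH 11 : 11
LOAD 2  : 11 6
SUB     : 5
PUSH 29 : 5 29
GT      : 0
PUSH 7  : 0 7

6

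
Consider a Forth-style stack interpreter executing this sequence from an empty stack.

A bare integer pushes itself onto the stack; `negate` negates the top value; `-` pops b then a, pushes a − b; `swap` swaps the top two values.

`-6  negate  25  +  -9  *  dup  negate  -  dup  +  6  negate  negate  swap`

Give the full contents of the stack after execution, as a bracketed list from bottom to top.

[6, -1116]

-6     : [-6]
negate : [6]
25     : [6, 25]
+      : [31]
-9     : [31, -9]
*      : [-279]
dup    : [-279, -279]
negate : [-279, 279]
-      : [-558]
dup    : [-558, -558]
+      : [-1116]
6      : [-1116, 6]
negate : [-1116, -6]
negate : [-1116, 6]
swap   : [6, -1116]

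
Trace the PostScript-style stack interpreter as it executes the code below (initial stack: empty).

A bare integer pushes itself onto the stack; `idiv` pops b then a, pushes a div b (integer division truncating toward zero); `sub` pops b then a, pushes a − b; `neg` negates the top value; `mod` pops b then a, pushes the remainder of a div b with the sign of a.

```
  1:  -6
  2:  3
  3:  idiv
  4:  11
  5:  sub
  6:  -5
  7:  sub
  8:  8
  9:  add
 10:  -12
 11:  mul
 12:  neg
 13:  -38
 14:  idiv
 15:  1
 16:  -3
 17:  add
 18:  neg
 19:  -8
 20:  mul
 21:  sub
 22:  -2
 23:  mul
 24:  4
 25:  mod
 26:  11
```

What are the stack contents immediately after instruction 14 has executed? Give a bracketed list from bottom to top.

-6   : [-6]
3    : [-6, 3]
idiv : [-2]
11   : [-2, 11]
sub  : [-13]
-5   : [-13, -5]
sub  : [-8]
8    : [-8, 8]
add  : [0]
-12  : [0, -12]
mul  : [0]
neg  : [0]
-38  : [0, -38]
idiv : [0]

[0]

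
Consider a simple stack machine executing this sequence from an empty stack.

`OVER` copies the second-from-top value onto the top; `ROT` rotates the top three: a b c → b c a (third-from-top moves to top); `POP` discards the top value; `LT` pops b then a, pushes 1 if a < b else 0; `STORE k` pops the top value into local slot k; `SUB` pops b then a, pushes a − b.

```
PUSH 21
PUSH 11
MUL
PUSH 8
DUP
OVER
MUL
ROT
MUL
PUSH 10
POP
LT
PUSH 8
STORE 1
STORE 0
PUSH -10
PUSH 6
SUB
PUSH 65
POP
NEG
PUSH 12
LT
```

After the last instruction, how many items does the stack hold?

PUSH 21  : 21
PUSH 11  : 21 11
MUL      : 231
PUSH 8   : 231 8
DUP      : 231 8 8
OVER     : 231 8 8 8
MUL      : 231 8 64
ROT      : 8 64 231
MUL      : 8 14784
PUSH 10  : 8 14784 10
POP      : 8 14784
LT       : 1
PUSH 8   : 1 8
STORE 1  : 1
STORE 0  : (empty)
PUSH -10 : -10
PUSH 6   : -10 6
SUB      : -16
PUSH 65  : -16 65
POP      : -16
NEG      : 16
PUSH 12  : 16 12
LT       : 0

1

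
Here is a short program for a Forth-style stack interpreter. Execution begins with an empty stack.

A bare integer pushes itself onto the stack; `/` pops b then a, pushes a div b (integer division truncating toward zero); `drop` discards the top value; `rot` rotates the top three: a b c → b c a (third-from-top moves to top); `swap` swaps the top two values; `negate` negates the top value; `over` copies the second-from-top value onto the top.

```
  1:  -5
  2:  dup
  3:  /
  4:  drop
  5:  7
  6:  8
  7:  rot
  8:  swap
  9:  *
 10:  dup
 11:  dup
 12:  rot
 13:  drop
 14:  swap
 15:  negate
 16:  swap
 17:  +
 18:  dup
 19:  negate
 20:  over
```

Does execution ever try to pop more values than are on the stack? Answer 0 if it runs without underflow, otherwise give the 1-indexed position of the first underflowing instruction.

-5    -5
dup   -5 -5
/     1
drop  (empty)
7     7
8     7 8
rot  — needs 3 operands, stack has 2 → underflow

7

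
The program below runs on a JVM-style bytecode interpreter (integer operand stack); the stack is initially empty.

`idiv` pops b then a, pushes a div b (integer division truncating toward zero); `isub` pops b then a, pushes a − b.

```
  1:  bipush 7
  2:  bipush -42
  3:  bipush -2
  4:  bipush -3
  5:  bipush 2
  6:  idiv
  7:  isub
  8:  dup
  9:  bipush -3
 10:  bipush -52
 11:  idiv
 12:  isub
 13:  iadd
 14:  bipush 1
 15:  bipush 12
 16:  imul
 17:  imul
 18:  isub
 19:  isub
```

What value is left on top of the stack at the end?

25

bipush 7    7
bipush -42  7 -42
bipush -2   7 -42 -2
bipush -3   7 -42 -2 -3
bipush 2    7 -42 -2 -3 2
idiv        7 -42 -2 -1
isub        7 -42 -1
dup         7 -42 -1 -1
bipush -3   7 -42 -1 -1 -3
bipush -52  7 -42 -1 -1 -3 -52
idiv        7 -42 -1 -1 0
isub        7 -42 -1 -1
iadd        7 -42 -2
bipush 1    7 -42 -2 1
bipush 12   7 -42 -2 1 12
imul        7 -42 -2 12
imul        7 -42 -24
isub        7 -18
isub        25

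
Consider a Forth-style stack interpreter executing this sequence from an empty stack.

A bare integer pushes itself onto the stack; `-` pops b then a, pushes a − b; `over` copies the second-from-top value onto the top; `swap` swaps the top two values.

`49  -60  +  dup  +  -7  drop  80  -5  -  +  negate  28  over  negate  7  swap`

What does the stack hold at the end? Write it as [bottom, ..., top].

49      [49]
-60     [49, -60]
+       [-11]
dup     [-11, -11]
+       [-22]
-7      [-22, -7]
drop    [-22]
80      [-22, 80]
-5      [-22, 80, -5]
-       [-22, 85]
+       [63]
negate  [-63]
28      [-63, 28]
over    [-63, 28, -63]
negate  [-63, 28, 63]
7       [-63, 28, 63, 7]
swap    [-63, 28, 7, 63]

[-63, 28, 7, 63]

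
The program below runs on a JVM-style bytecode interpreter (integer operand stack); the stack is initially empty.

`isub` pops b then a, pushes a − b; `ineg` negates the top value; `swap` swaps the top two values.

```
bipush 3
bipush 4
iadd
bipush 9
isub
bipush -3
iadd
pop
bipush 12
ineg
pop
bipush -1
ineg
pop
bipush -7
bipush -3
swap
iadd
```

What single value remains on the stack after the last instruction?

-10

bipush 3  → 3
bipush 4  → 3 4
iadd      → 7
bipush 9  → 7 9
isub      → -2
bipush -3 → -2 -3
iadd      → -5
pop       → (empty)
bipush 12 → 12
ineg      → -12
pop       → (empty)
bipush -1 → -1
ineg      → 1
pop       → (empty)
bipush -7 → -7
bipush -3 → -7 -3
swap      → -3 -7
iadd      → -10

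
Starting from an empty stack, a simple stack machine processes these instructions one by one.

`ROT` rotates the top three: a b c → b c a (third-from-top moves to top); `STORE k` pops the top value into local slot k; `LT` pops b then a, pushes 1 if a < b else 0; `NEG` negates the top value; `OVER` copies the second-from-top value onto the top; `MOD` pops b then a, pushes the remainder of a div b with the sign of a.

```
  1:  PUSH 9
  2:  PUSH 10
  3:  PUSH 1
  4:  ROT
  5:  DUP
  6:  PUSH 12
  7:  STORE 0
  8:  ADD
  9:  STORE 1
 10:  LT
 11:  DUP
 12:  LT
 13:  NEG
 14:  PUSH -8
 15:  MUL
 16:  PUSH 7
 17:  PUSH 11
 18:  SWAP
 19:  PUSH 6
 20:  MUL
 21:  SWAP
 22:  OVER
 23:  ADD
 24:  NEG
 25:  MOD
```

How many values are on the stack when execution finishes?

PUSH 9  -> 9
PUSH 10 -> 9 10
PUSH 1  -> 9 10 1
ROT     -> 10 1 9
DUP     -> 10 1 9 9
PUSH 12 -> 10 1 9 9 12
STORE 0 -> 10 1 9 9
ADD     -> 10 1 18
STORE 1 -> 10 1
LT      -> 0
DUP     -> 0 0
LT      -> 0
NEG     -> 0
PUSH -8 -> 0 -8
MUL     -> 0
PUSH 7  -> 0 7
PUSH 11 -> 0 7 11
SWAP    -> 0 11 7
PUSH 6  -> 0 11 7 6
MUL     -> 0 11 42
SWAP    -> 0 42 11
OVER    -> 0 42 11 42
ADD     -> 0 42 53
NEG     -> 0 42 -53
MOD     -> 0 42

2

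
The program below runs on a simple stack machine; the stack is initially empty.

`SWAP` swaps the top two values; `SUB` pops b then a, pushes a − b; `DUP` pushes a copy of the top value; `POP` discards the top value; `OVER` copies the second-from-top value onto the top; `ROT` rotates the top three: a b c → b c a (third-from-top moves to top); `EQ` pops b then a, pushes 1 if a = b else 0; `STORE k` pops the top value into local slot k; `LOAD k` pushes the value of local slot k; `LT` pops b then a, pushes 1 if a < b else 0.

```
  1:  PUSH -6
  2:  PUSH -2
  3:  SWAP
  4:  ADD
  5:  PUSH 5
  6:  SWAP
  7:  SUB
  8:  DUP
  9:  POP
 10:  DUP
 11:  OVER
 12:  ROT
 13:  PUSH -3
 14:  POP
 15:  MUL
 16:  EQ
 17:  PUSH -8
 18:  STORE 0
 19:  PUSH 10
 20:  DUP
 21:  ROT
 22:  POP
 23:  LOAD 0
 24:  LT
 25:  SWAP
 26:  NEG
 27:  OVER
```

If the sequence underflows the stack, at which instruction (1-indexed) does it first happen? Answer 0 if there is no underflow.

0

PUSH -6 -> [-6]
PUSH -2 -> [-6, -2]
SWAP    -> [-2, -6]
ADD     -> [-8]
PUSH 5  -> [-8, 5]
SWAP    -> [5, -8]
SUB     -> [13]
DUP     -> [13, 13]
POP     -> [13]
DUP     -> [13, 13]
OVER    -> [13, 13, 13]
ROT     -> [13, 13, 13]
PUSH -3 -> [13, 13, 13, -3]
POP     -> [13, 13, 13]
MUL     -> [13, 169]
EQ      -> [0]
PUSH -8 -> [0, -8]
STORE 0 -> [0]
PUSH 10 -> [0, 10]
DUP     -> [0, 10, 10]
ROT     -> [10, 10, 0]
POP     -> [10, 10]
LOAD 0  -> [10, 10, -8]
LT      -> [10, 0]
SWAP    -> [0, 10]
NEG     -> [0, -10]
OVER    -> [0, -10, 0]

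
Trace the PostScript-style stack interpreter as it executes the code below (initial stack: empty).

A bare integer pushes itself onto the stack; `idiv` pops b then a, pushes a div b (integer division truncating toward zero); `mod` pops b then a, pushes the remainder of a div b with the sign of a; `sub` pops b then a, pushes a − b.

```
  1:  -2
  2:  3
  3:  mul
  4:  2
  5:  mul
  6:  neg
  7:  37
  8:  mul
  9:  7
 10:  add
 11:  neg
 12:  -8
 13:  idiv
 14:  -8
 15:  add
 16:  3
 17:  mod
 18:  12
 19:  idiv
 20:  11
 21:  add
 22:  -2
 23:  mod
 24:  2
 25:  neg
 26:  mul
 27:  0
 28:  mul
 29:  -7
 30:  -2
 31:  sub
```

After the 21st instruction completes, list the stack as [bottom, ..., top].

-2   → -2
3    → -2 3
mul  → -6
2    → -6 2
mul  → -12
neg  → 12
37   → 12 37
mul  → 444
7    → 444 7
add  → 451
neg  → -451
-8   → -451 -8
idiv → 56
-8   → 56 -8
add  → 48
3    → 48 3
mod  → 0
12   → 0 12
idiv → 0
11   → 0 11
add  → 11

[11]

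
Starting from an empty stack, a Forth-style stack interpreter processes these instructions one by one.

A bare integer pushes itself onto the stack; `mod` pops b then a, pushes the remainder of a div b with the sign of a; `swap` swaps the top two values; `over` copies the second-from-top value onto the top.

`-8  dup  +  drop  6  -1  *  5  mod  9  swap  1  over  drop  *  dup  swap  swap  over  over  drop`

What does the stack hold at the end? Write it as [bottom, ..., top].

-8   → [-8]
dup  → [-8, -8]
+    → [-16]
drop → []
6    → [6]
-1   → [6, -1]
*    → [-6]
5    → [-6, 5]
mod  → [-1]
9    → [-1, 9]
swap → [9, -1]
1    → [9, -1, 1]
over → [9, -1, 1, -1]
drop → [9, -1, 1]
*    → [9, -1]
dup  → [9, -1, -1]
swap → [9, -1, -1]
swap → [9, -1, -1]
over → [9, -1, -1, -1]
over → [9, -1, -1, -1, -1]
drop → [9, -1, -1, -1]

[9, -1, -1, -1]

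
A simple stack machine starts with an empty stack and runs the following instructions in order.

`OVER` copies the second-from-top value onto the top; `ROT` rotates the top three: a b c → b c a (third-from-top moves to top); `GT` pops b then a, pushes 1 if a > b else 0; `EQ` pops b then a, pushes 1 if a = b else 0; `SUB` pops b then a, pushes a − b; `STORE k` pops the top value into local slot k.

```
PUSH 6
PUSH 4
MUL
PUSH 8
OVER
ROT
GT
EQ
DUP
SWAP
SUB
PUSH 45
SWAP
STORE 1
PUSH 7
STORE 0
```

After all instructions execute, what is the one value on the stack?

45

PUSH 6  → [6]
PUSH 4  → [6, 4]
MUL     → [24]
PUSH 8  → [24, 8]
OVER    → [24, 8, 24]
ROT     → [8, 24, 24]
GT      → [8, 0]
EQ      → [0]
DUP     → [0, 0]
SWAP    → [0, 0]
SUB     → [0]
PUSH 45 → [0, 45]
SWAP    → [45, 0]
STORE 1 → [45]
PUSH 7  → [45, 7]
STORE 0 → [45]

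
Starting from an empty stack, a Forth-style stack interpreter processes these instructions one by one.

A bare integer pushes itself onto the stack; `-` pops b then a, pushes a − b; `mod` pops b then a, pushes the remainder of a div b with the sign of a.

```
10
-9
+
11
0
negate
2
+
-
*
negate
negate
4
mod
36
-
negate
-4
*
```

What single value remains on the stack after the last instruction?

10     → 10
-9     → 10 -9
+      → 1
11     → 1 11
0      → 1 11 0
negate → 1 11 0
2      → 1 11 0 2
+      → 1 11 2
-      → 1 9
*      → 9
negate → -9
negate → 9
4      → 9 4
mod    → 1
36     → 1 36
-      → -35
negate → 35
-4     → 35 -4
*      → -140

-140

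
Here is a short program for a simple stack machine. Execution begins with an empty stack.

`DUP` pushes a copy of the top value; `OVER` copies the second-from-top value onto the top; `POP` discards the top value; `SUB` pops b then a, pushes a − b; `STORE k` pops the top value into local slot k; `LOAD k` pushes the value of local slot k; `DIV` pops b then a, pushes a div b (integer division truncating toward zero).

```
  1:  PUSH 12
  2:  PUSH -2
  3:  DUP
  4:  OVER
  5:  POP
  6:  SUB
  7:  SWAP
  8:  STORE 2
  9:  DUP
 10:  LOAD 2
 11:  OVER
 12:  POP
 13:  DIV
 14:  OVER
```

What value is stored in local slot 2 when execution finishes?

12

PUSH 12 : 12
PUSH -2 : 12 -2
DUP     : 12 -2 -2
OVER    : 12 -2 -2 -2
POP     : 12 -2 -2
SUB     : 12 0
SWAP    : 0 12
STORE 2 : 0
DUP     : 0 0
LOAD 2  : 0 0 12
OVER    : 0 0 12 0
POP     : 0 0 12
DIV     : 0 0
OVER    : 0 0 0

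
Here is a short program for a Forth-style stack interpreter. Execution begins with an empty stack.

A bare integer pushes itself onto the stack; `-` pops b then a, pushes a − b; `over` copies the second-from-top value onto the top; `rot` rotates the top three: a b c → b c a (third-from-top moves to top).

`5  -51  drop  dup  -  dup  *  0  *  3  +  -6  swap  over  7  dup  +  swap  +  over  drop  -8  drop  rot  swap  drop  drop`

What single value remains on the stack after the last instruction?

5    : [5]
-51  : [5, -51]
drop : [5]
dup  : [5, 5]
-    : [0]
dup  : [0, 0]
*    : [0]
0    : [0, 0]
*    : [0]
3    : [0, 3]
+    : [3]
-6   : [3, -6]
swap : [-6, 3]
over : [-6, 3, -6]
7    : [-6, 3, -6, 7]
dup  : [-6, 3, -6, 7, 7]
+    : [-6, 3, -6, 14]
swap : [-6, 3, 14, -6]
+    : [-6, 3, 8]
over : [-6, 3, 8, 3]
drop : [-6, 3, 8]
-8   : [-6, 3, 8, -8]
drop : [-6, 3, 8]
rot  : [3, 8, -6]
swap : [3, -6, 8]
drop : [3, -6]
drop : [3]

3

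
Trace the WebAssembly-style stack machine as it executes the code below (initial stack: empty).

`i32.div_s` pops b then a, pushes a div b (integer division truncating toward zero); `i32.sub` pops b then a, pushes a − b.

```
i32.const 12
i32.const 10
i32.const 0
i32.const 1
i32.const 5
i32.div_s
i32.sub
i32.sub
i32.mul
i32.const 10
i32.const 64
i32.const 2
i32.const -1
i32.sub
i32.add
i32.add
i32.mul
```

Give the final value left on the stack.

9240

i32.const 12 → [12]
i32.const 10 → [12, 10]
i32.const 0  → [12, 10, 0]
i32.const 1  → [12, 10, 0, 1]
i32.const 5  → [12, 10, 0, 1, 5]
i32.div_s    → [12, 10, 0, 0]
i32.sub      → [12, 10, 0]
i32.sub      → [12, 10]
i32.mul      → [120]
i32.const 10 → [120, 10]
i32.const 64 → [120, 10, 64]
i32.const 2  → [120, 10, 64, 2]
i32.const -1 → [120, 10, 64, 2, -1]
i32.sub      → [120, 10, 64, 3]
i32.add      → [120, 10, 67]
i32.add      → [120, 77]
i32.mul      → [9240]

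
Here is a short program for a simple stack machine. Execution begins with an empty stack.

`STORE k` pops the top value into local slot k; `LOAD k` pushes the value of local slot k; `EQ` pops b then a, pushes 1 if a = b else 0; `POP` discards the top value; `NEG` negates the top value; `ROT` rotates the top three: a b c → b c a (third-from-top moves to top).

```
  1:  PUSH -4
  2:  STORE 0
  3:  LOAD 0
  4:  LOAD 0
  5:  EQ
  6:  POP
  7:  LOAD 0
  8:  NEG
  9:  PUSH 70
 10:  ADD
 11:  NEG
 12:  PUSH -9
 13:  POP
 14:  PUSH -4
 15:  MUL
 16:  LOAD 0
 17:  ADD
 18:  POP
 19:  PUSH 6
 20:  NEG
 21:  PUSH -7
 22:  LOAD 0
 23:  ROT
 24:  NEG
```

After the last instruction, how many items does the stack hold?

PUSH -4 -> [-4]
STORE 0 -> []
LOAD 0  -> [-4]
LOAD 0  -> [-4, -4]
EQ      -> [1]
POP     -> []
LOAD 0  -> [-4]
NEG     -> [4]
PUSH 70 -> [4, 70]
ADD     -> [74]
NEG     -> [-74]
PUSH -9 -> [-74, -9]
POP     -> [-74]
PUSH -4 -> [-74, -4]
MUL     -> [296]
LOAD 0  -> [296, -4]
ADD     -> [292]
POP     -> []
PUSH 6  -> [6]
NEG     -> [-6]
PUSH -7 -> [-6, -7]
LOAD 0  -> [-6, -7, -4]
ROT     -> [-7, -4, -6]
NEG     -> [-7, -4, 6]

3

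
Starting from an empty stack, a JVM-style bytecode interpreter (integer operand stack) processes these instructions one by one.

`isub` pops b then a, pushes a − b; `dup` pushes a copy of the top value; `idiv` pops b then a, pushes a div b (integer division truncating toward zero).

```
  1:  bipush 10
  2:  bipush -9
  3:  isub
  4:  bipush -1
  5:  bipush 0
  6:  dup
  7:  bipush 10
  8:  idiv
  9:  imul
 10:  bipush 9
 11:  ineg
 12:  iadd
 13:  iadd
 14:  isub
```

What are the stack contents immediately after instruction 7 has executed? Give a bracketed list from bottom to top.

[19, -1, 0, 0, 10]

bipush 10 -> [10]
bipush -9 -> [10, -9]
isub      -> [19]
bipush -1 -> [19, -1]
bipush 0  -> [19, -1, 0]
dup       -> [19, -1, 0, 0]
bipush 10 -> [19, -1, 0, 0, 10]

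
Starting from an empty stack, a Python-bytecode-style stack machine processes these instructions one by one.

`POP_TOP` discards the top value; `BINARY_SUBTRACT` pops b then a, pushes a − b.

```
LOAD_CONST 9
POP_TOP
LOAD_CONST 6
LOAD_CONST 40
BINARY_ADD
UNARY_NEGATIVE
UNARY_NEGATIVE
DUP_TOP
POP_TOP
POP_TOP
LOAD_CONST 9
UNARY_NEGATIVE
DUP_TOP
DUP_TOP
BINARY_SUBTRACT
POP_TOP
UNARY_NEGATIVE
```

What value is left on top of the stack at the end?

9

LOAD_CONST 9    → 9
POP_TOP         → (empty)
LOAD_CONST 6    → 6
LOAD_CONST 40   → 6 40
BINARY_ADD      → 46
UNARY_NEGATIVE  → -46
UNARY_NEGATIVE  → 46
DUP_TOP         → 46 46
POP_TOP         → 46
POP_TOP         → (empty)
LOAD_CONST 9    → 9
UNARY_NEGATIVE  → -9
DUP_TOP         → -9 -9
DUP_TOP         → -9 -9 -9
BINARY_SUBTRACT → -9 0
POP_TOP         → -9
UNARY_NEGATIVE  → 9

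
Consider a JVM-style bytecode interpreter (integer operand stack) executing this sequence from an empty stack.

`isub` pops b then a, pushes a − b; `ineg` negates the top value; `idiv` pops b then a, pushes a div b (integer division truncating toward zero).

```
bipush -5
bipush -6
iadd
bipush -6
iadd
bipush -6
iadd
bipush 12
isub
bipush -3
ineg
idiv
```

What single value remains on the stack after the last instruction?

bipush -5  [-5]
bipush -6  [-5, -6]
iadd       [-11]
bipush -6  [-11, -6]
iadd       [-17]
bipush -6  [-17, -6]
iadd       [-23]
bipush 12  [-23, 12]
isub       [-35]
bipush -3  [-35, -3]
ineg       [-35, 3]
idiv       [-11]

-11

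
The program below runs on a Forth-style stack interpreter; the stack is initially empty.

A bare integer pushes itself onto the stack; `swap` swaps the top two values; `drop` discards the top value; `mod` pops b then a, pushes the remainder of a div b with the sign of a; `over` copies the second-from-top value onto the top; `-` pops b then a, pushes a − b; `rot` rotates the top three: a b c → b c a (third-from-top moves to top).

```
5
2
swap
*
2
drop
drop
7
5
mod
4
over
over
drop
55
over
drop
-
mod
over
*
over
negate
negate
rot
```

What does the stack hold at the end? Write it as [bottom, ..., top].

5       5
2       5 2
swap    2 5
*       10
2       10 2
drop    10
drop    (empty)
7       7
5       7 5
mod     2
4       2 4
over    2 4 2
over    2 4 2 4
drop    2 4 2
55      2 4 2 55
over    2 4 2 55 2
drop    2 4 2 55
-       2 4 -53
mod     2 4
over    2 4 2
*       2 8
over    2 8 2
negate  2 8 -2
negate  2 8 2
rot     8 2 2

[8, 2, 2]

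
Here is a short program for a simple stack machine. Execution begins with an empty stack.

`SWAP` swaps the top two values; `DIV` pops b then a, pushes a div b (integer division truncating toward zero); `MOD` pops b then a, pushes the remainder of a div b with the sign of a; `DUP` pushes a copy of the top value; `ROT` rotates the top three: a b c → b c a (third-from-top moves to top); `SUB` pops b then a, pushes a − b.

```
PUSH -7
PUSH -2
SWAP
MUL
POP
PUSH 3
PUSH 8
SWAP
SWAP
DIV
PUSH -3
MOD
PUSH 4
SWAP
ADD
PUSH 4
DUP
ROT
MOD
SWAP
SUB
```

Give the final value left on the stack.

-4

PUSH -7 -> [-7]
PUSH -2 -> [-7, -2]
SWAP    -> [-2, -7]
MUL     -> [14]
POP     -> []
PUSH 3  -> [3]
PUSH 8  -> [3, 8]
SWAP    -> [8, 3]
SWAP    -> [3, 8]
DIV     -> [0]
PUSH -3 -> [0, -3]
MOD     -> [0]
PUSH 4  -> [0, 4]
SWAP    -> [4, 0]
ADD     -> [4]
PUSH 4  -> [4, 4]
DUP     -> [4, 4, 4]
ROT     -> [4, 4, 4]
MOD     -> [4, 0]
SWAP    -> [0, 4]
SUB     -> [-4]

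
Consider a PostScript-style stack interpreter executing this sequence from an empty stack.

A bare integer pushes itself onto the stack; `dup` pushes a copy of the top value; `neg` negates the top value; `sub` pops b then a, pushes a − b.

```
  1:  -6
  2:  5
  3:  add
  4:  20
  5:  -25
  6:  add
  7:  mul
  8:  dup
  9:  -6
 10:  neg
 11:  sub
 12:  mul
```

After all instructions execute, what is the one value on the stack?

-6  : [-6]
5   : [-6, 5]
add : [-1]
20  : [-1, 20]
-25 : [-1, 20, -25]
add : [-1, -5]
mul : [5]
dup : [5, 5]
-6  : [5, 5, -6]
neg : [5, 5, 6]
sub : [5, -1]
mul : [-5]

-5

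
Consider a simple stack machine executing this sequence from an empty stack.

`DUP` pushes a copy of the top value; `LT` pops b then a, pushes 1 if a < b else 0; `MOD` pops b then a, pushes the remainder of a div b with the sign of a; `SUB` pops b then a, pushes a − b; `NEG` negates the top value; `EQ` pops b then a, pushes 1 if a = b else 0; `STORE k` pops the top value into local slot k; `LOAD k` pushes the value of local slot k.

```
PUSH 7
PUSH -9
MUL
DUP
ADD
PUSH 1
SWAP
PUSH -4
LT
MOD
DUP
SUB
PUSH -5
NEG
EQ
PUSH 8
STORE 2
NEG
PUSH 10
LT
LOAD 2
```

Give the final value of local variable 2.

PUSH 7   7
PUSH -9  7 -9
MUL      -63
DUP      -63 -63
ADD      -126
PUSH 1   -126 1
SWAP     1 -126
PUSH -4  1 -126 -4
LT       1 1
MOD      0
DUP      0 0
SUB      0
PUSH -5  0 -5
NEG      0 5
EQ       0
PUSH 8   0 8
STORE 2  0
NEG      0
PUSH 10  0 10
LT       1
LOAD 2   1 8

8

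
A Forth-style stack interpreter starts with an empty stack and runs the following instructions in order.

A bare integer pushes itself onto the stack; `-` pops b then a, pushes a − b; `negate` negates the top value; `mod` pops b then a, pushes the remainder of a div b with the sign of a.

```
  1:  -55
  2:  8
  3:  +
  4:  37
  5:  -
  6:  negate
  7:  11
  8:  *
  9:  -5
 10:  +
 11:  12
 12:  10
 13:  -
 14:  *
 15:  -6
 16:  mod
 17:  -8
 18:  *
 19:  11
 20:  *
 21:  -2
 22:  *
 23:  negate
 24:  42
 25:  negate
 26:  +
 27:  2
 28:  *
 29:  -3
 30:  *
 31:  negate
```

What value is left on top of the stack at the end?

-55     -55
8       -55 8
+       -47
37      -47 37
-       -84
negate  84
11      84 11
*       924
-5      924 -5
+       919
12      919 12
10      919 12 10
-       919 2
*       1838
-6      1838 -6
mod     2
-8      2 -8
*       -16
11      -16 11
*       -176
-2      -176 -2
*       352
negate  -352
42      -352 42
negate  -352 -42
+       -394
2       -394 2
*       -788
-3      -788 -3
*       2364
negate  -2364

-2364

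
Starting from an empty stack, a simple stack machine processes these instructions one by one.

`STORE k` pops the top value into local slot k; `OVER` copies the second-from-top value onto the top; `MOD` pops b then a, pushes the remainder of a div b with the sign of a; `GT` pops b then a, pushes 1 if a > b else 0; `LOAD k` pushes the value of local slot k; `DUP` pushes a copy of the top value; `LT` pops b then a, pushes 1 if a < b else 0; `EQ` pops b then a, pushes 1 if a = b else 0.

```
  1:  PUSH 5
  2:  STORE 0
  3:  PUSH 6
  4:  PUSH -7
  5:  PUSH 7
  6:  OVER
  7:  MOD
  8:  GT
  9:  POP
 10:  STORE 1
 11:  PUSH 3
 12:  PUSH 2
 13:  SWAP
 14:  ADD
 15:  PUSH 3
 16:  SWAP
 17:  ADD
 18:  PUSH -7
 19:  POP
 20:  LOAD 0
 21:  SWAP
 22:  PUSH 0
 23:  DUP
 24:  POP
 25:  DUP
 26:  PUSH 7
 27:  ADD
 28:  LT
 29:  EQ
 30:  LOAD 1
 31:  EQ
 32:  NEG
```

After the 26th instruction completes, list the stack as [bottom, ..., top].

[5, 8, 0, 0, 7]

PUSH 5  → [5]
STORE 0 → []
PUSH 6  → [6]
PUSH -7 → [6, -7]
PUSH 7  → [6, -7, 7]
OVER    → [6, -7, 7, -7]
MOD     → [6, -7, 0]
GT      → [6, 0]
POP     → [6]
STORE 1 → []
PUSH 3  → [3]
PUSH 2  → [3, 2]
SWAP    → [2, 3]
ADD     → [5]
PUSH 3  → [5, 3]
SWAP    → [3, 5]
ADD     → [8]
PUSH -7 → [8, -7]
POP     → [8]
LOAD 0  → [8, 5]
SWAP    → [5, 8]
PUSH 0  → [5, 8, 0]
DUP     → [5, 8, 0, 0]
POP     → [5, 8, 0]
DUP     → [5, 8, 0, 0]
PUSH 7  → [5, 8, 0, 0, 7]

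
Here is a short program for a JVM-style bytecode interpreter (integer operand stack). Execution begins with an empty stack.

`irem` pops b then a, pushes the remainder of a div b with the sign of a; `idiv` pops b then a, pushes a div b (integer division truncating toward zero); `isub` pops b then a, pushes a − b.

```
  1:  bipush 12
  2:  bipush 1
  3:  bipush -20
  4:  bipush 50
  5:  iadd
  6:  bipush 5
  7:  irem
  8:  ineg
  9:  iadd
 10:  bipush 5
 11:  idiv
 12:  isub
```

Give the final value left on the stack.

12

bipush 12  -> [12]
bipush 1   -> [12, 1]
bipush -20 -> [12, 1, -20]
bipush 50  -> [12, 1, -20, 50]
iadd       -> [12, 1, 30]
bipush 5   -> [12, 1, 30, 5]
irem       -> [12, 1, 0]
ineg       -> [12, 1, 0]
iadd       -> [12, 1]
bipush 5   -> [12, 1, 5]
idiv       -> [12, 0]
isub       -> [12]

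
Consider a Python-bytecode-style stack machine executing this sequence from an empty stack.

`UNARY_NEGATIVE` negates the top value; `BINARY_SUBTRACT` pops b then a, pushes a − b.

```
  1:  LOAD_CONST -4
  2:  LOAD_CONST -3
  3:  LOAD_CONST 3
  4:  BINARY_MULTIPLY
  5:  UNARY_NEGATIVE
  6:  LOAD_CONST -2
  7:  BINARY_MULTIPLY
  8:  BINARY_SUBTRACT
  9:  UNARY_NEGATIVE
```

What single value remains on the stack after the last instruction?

-14

LOAD_CONST -4    -4
LOAD_CONST -3    -4 -3
LOAD_CONST 3     -4 -3 3
BINARY_MULTIPLY  -4 -9
UNARY_NEGATIVE   -4 9
LOAD_CONST -2    -4 9 -2
BINARY_MULTIPLY  -4 -18
BINARY_SUBTRACT  14
UNARY_NEGATIVE   -14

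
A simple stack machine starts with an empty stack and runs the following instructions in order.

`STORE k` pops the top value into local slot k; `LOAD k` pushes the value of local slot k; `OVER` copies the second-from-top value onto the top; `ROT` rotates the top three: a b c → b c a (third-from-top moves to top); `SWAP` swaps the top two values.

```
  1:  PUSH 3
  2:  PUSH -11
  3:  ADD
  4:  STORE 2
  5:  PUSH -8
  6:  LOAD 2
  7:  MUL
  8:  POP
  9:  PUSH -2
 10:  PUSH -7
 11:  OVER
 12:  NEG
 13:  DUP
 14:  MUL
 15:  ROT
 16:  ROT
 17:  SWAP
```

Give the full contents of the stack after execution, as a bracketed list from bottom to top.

PUSH 3   → [3]
PUSH -11 → [3, -11]
ADD      → [-8]
STORE 2  → []
PUSH -8  → [-8]
LOAD 2   → [-8, -8]
MUL      → [64]
POP      → []
PUSH -2  → [-2]
PUSH -7  → [-2, -7]
OVER     → [-2, -7, -2]
NEG      → [-2, -7, 2]
DUP      → [-2, -7, 2, 2]
MUL      → [-2, -7, 4]
ROT      → [-7, 4, -2]
ROT      → [4, -2, -7]
SWAP     → [4, -7, -2]

[4, -7, -2]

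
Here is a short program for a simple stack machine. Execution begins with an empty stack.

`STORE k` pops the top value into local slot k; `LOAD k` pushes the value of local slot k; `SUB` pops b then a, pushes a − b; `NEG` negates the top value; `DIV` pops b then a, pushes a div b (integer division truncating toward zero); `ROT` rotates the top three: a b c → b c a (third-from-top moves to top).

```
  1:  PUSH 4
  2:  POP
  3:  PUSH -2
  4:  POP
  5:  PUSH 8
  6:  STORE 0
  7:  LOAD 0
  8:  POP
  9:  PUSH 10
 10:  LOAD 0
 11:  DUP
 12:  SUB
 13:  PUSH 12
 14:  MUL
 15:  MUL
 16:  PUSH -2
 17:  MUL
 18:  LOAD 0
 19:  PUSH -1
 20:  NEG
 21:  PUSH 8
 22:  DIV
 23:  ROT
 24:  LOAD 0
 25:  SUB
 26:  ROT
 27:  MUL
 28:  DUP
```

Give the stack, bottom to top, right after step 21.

[0, 8, 1, 8]

PUSH 4   4
POP      (empty)
PUSH -2  -2
POP      (empty)
PUSH 8   8
STORE 0  (empty)
LOAD 0   8
POP      (empty)
PUSH 10  10
LOAD 0   10 8
DUP      10 8 8
SUB      10 0
PUSH 12  10 0 12
MUL      10 0
MUL      0
PUSH -2  0 -2
MUL      0
LOAD 0   0 8
PUSH -1  0 8 -1
NEG      0 8 1
PUSH 8   0 8 1 8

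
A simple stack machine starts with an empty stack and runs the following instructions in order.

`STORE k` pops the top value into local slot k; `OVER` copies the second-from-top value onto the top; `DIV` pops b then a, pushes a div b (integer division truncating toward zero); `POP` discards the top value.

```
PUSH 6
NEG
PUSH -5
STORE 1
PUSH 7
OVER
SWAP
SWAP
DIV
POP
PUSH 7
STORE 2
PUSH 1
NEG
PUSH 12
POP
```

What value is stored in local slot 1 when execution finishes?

PUSH 6   [6]
NEG      [-6]
PUSH -5  [-6, -5]
STORE 1  [-6]
PUSH 7   [-6, 7]
OVER     [-6, 7, -6]
SWAP     [-6, -6, 7]
SWAP     [-6, 7, -6]
DIV      [-6, -1]
POP      [-6]
PUSH 7   [-6, 7]
STORE 2  [-6]
PUSH 1   [-6, 1]
NEG      [-6, -1]
PUSH 12  [-6, -1, 12]
POP      [-6, -1]

-5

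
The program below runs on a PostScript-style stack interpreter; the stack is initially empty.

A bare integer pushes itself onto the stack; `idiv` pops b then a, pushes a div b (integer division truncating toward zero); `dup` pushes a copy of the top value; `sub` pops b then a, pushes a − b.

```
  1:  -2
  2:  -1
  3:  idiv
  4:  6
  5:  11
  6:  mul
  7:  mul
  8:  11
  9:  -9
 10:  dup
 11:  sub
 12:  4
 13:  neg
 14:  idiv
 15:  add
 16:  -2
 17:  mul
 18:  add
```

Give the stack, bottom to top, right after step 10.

[132, 11, -9, -9]

-2   → [-2]
-1   → [-2, -1]
idiv → [2]
6    → [2, 6]
11   → [2, 6, 11]
mul  → [2, 66]
mul  → [132]
11   → [132, 11]
-9   → [132, 11, -9]
dup  → [132, 11, -9, -9]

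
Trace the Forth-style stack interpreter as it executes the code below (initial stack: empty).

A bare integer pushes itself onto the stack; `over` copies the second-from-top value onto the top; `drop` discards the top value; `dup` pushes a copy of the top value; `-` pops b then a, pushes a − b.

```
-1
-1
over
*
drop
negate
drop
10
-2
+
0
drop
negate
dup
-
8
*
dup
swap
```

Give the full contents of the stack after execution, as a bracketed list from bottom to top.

[0, 0]

-1      -1
-1      -1 -1
over    -1 -1 -1
*       -1 1
drop    -1
negate  1
drop    (empty)
10      10
-2      10 -2
+       8
0       8 0
drop    8
negate  -8
dup     -8 -8
-       0
8       0 8
*       0
dup     0 0
swap    0 0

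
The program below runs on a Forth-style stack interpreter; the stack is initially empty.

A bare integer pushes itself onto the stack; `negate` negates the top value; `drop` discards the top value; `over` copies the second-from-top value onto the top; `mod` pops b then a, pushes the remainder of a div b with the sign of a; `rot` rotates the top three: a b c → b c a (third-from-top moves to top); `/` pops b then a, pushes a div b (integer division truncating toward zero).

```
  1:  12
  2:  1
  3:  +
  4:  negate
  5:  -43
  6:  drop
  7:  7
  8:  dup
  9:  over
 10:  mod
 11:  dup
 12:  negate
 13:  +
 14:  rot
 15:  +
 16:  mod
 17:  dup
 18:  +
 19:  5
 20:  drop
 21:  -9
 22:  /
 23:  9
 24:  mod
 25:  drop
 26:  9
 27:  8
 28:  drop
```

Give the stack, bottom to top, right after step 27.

[9, 8]

12     → 12
1      → 12 1
+      → 13
negate → -13
-43    → -13 -43
drop   → -13
7      → -13 7
dup    → -13 7 7
over   → -13 7 7 7
mod    → -13 7 0
dup    → -13 7 0 0
negate → -13 7 0 0
+      → -13 7 0
rot    → 7 0 -13
+      → 7 -13
mod    → 7
dup    → 7 7
+      → 14
5      → 14 5
drop   → 14
-9     → 14 -9
/      → -1
9      → -1 9
mod    → -1
drop   → (empty)
9      → 9
8      → 9 8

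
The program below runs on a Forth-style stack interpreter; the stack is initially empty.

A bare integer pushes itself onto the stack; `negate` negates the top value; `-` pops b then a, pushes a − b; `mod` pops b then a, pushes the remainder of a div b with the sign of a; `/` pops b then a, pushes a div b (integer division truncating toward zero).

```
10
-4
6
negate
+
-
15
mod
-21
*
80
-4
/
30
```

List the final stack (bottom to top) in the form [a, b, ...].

[-105, -20, 30]

10     : [10]
-4     : [10, -4]
6      : [10, -4, 6]
negate : [10, -4, -6]
+      : [10, -10]
-      : [20]
15     : [20, 15]
mod    : [5]
-21    : [5, -21]
*      : [-105]
80     : [-105, 80]
-4     : [-105, 80, -4]
/      : [-105, -20]
30     : [-105, -20, 30]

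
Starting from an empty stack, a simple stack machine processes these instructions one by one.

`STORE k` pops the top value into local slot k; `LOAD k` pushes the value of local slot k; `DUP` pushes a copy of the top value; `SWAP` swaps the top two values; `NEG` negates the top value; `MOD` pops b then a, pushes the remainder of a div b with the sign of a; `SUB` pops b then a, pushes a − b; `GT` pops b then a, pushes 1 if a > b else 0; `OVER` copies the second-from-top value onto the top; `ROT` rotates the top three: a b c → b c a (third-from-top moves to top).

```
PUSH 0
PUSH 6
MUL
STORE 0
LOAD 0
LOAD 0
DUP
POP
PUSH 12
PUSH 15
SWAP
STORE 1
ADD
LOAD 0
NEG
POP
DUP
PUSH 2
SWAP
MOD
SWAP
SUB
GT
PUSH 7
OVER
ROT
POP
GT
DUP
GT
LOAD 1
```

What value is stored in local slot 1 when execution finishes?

PUSH 0  : [0]
PUSH 6  : [0, 6]
MUL     : [0]
STORE 0 : []
LOAD 0  : [0]
LOAD 0  : [0, 0]
DUP     : [0, 0, 0]
POP     : [0, 0]
PUSH 12 : [0, 0, 12]
PUSH 15 : [0, 0, 12, 15]
SWAP    : [0, 0, 15, 12]
STORE 1 : [0, 0, 15]
ADD     : [0, 15]
LOAD 0  : [0, 15, 0]
NEG     : [0, 15, 0]
POP     : [0, 15]
DUP     : [0, 15, 15]
PUSH 2  : [0, 15, 15, 2]
SWAP    : [0, 15, 2, 15]
MOD     : [0, 15, 2]
SWAP    : [0, 2, 15]
SUB     : [0, -13]
GT      : [1]
PUSH 7  : [1, 7]
OVER    : [1, 7, 1]
ROT     : [7, 1, 1]
POP     : [7, 1]
GT      : [1]
DUP     : [1, 1]
GT      : [0]
LOAD 1  : [0, 12]

12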